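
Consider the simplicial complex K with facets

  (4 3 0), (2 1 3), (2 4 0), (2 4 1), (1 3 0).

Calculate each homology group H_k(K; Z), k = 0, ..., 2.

K has 5 vertices, 10 edges, 5 triangles.
rank ∂_0 = 0, rank ∂_1 = 4 ⇒ b_0 = 5 − 0 − 4 = 1; all invariant factors of ∂_1 are 1 so no torsion. So H_0 = Z.
rank ∂_1 = 4, rank ∂_2 = 5 ⇒ b_1 = 10 − 4 − 5 = 1; all invariant factors of ∂_2 are 1 so no torsion. So H_1 = Z.
rank ∂_2 = 5, rank ∂_3 = 0 ⇒ b_2 = 5 − 5 − 0 = 0. So H_2 = 0.

H_0 ≅ Z,  H_1 ≅ Z,  H_2 = 0.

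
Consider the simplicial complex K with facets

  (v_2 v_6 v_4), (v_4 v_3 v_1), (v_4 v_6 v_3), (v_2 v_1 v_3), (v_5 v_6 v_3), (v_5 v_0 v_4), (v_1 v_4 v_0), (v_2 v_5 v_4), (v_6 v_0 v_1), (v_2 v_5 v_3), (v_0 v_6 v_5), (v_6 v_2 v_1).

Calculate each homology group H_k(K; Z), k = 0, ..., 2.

Order the vertices as v_0 < v_1 < v_2 < v_3 < v_4 < v_5 < v_6. Listing each simplex with vertices in this order, K has dimension 2 with simplices:

  0-simplices (7): [v_0], [v_1], [v_2], [v_3], [v_4], [v_5], [v_6]
  1-simplices (18): (18 of them)
  2-simplices (12): (12 of them)

so the chain groups are C_0 ≅ Z^7, C_1 ≅ Z^18, C_2 ≅ Z^12.

Boundary ∂_1: C_1 → C_0 maps an edge to its endpoints' difference, ∂[p,q] = q − p. For instance
  ∂[v_1,v_6] = [v_6] − [v_1].
As a 7×18 matrix over Z this has rank 6, with invariant factors (1,1,1,1,1,1).

The boundary map ∂_2: C_2 → C_1 sends each 2-simplex [p,q,r] to [q,r] − [p,r] + [p,q]. For instance
  ∂[v_0,v_1,v_4] = [v_1,v_4] − [v_0,v_4] + [v_0,v_1],
  ∂[v_0,v_1,v_6] = [v_1,v_6] − [v_0,v_6] + [v_0,v_1].
This gives a 18×12 integer matrix of rank 12; reducing to Smith normal form yields diagonal entries (1,1,1,1,1,1,1,1,1,1,1,2).

Computing H_k = (kernel of ∂_k) / (image of ∂_{k+1}):

  H_0: rank C_0 − rank ∂_1 = 7 − 6 = 1, and the invariant factors of ∂_1 are all 1, so H_0 ≅ Z.
  H_1: rank ker ∂_1 − rank ∂_2 = (18 − 6) − 12 = 0, and ∂_2 has invariant factor 2 > 1, so H_1 ≅ Z/2.
  H_2: rank ker ∂_2 − rank ∂_3 = (12 − 12) − 0 = 0, and there is no ∂_3, so H_2 ≅ 0.

H_0 ≅ Z,  H_1 ≅ Z/2,  H_2 = 0.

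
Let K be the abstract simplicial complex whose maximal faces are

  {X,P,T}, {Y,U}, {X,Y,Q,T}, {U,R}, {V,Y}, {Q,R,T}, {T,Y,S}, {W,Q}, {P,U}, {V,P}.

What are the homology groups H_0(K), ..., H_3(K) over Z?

Take the total order P < Q < R < S < T < U < V < W < X < Y on the vertex set. Then K (dimension 3) consists of the simplices:

  0-simplices (10): P, Q, R, S, T, U, V, W, X, Y
  1-simplices (18): PT, PU, PV, PX, QR, QT, QW, QX, QY, RT, RU, ST, SY, TX, TY, UY, VY, XY
  2-simplices (7): PTX, QRT, QTX, QTY, QXY, STY, TXY
  3-simplices (1): QTXY

so the chain groups are C_0 ≅ Z^10, C_1 ≅ Z^18, C_2 ≅ Z^7, C_3 ≅ Z^1.

∂_1: C_1 → C_0 maps an edge to its endpoints' difference, ∂[p,q] = q − p. For instance
  ∂PU = U − P.
This gives a 10×18 integer matrix of rank 9; reducing to Smith normal form yields diagonal entries (1,1,1,1,1,1,1,1,1).

∂_2: C_2 → C_1 acts by ∂[p,q,r] = [q,r] − [p,r] + [p,q]. For instance
  ∂STY = TY − SY + ST,
  ∂QTY = TY − QY + QT.
This gives a 18×7 integer matrix of rank 6; reducing to Smith normal form yields diagonal entries (1,1,1,1,1,1).

The boundary map ∂_3: C_3 → C_2 sends each 3-simplex σ to the alternating sum Σ_i (−1)^i (σ with its i-th vertex removed). For instance
  ∂QTXY = TXY − QXY + QTY − QTX.
The 7×1 boundary matrix has rank 1 and Smith normal form diag(1).

Now H_k = ker ∂_k / im ∂_{k+1}, so:

  H_0: rank C_0 − rank ∂_1 = 10 − 9 = 1, and the invariant factors of ∂_1 are all 1, so H_0 = Z.
  H_1: rank ker ∂_1 − rank ∂_2 = (18 − 9) − 6 = 3, and the invariant factors of ∂_2 are all 1, so H_1 = Z^3.
  H_2: rank ker ∂_2 − rank ∂_3 = (7 − 6) − 1 = 0, and the invariant factors of ∂_3 are all 1, so H_2 = 0.
  H_3: rank ker ∂_3 − rank ∂_4 = (1 − 1) − 0 = 0, and there is no ∂_4, so H_3 = 0.

As a check, the Euler characteristic is 10 − 18 + 7 − 1 = -2, which agrees with 1 − 3 + 0 − 0 = -2.

H_0 = Z,  H_1 = Z^3,  H_2 = 0,  H_3 = 0.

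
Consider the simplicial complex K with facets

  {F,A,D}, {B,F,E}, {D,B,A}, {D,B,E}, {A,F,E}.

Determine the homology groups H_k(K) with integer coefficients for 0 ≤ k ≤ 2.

H_0 ≅ Z,  H_1 ≅ Z,  H_2 = 0.

Take the total order A < B < D < E < F on the vertex set. Then K (dimension 2) consists of the simplices:

  0-simplices (5): A, B, D, E, F
  1-simplices (10): AB, AD, AE, AF, BD, BE, BF, DE, DF, EF
  2-simplices (5): ABD, ADF, AEF, BDE, BEF

giving chain groups C_0 ≅ Z^5, C_1 ≅ Z^10, C_2 ≅ Z^5.

∂_1: C_1 → C_0 is given by ∂[p,q] = [q] − [p].
The 5×10 boundary matrix has rank 4 and Smith normal form diag(1,1,1,1).

∂_2: C_2 → C_1 sends each 2-simplex [p,q,r] to [q,r] − [p,r] + [p,q]. For instance
  ∂BEF = EF − BF + BE,
  ∂ADF = DF − AF + AD.
As a 10×5 matrix over Z this has rank 5, with invariant factors (1,1,1,1,1).

Computing H_k = (kernel of ∂_k) / (image of ∂_{k+1}):

  H_0: rank C_0 − rank ∂_1 = 5 − 4 = 1, and the invariant factors of ∂_1 are all 1, so H_0 ≅ Z.
  H_1: rank ker ∂_1 − rank ∂_2 = (10 − 4) − 5 = 1, and the invariant factors of ∂_2 are all 1, so H_1 ≅ Z.
  H_2: rank ker ∂_2 − rank ∂_3 = (5 − 5) − 0 = 0, and there is no ∂_3, so H_2 ≅ 0.

As a check, the Euler characteristic is 5 − 10 + 5 = 0, which agrees with 1 − 1 + 0 = 0.
(K is a triangulation of the Möbius band.)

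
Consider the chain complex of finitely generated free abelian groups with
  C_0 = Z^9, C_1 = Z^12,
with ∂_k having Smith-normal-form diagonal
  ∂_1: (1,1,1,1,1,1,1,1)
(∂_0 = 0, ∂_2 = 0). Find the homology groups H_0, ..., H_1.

H_0 = Z,  H_1 = Z^4.

H_0: b_0 = 9 − 0 − 8 = 1; torsion from ∂_1 factors > 1: none. So H_0 = Z.
H_1: b_1 = 12 − 8 − 0 = 4; torsion from ∂_2 factors > 1: none. So H_1 = Z^4.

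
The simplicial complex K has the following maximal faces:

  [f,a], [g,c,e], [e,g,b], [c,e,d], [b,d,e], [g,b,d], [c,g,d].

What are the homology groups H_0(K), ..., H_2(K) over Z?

We work with the vertex ordering a < b < c < d < e < f < g. The simplices of K, each written with vertices in increasing order, are:

  0-simplices (7): a, b, c, d, e, f, g
  1-simplices (10): af, bd, be, bg, cd, ce, cg, de, dg, eg
  2-simplices (6): bde, bdg, beg, cde, cdg, ceg

giving chain groups C_0 ≅ Z^7, C_1 ≅ Z^10, C_2 ≅ Z^6.

The boundary map ∂_1: C_1 → C_0 maps an edge to its endpoints' difference, ∂[p,q] = q − p. For instance
  ∂de = e − d.
This gives a 7×10 integer matrix of rank 5; reducing to Smith normal form yields diagonal entries (1,1,1,1,1).

∂_2: C_2 → C_1 acts by ∂[p,q,r] = [q,r] − [p,r] + [p,q]. For instance
  ∂bdg = dg − bg + bd,
  ∂beg = eg − bg + be.
The resulting 10×6 matrix has rank 5, and its Smith normal form has invariant factors (1,1,1,1,1).

Computing H_k = (kernel of ∂_k) / (image of ∂_{k+1}):

  H_0: rank C_0 − rank ∂_1 = 7 − 5 = 2, and the invariant factors of ∂_1 are all 1, so H_0 ≅ Z^2.
  H_1: rank ker ∂_1 − rank ∂_2 = (10 − 5) − 5 = 0, and the invariant factors of ∂_2 are all 1, so H_1 ≅ 0.
  H_2: rank ker ∂_2 − rank ∂_3 = (6 − 5) − 0 = 1, and there is no ∂_3, so H_2 ≅ Z.

H_0 ≅ Z^2,  H_1 = 0,  H_2 ≅ Z.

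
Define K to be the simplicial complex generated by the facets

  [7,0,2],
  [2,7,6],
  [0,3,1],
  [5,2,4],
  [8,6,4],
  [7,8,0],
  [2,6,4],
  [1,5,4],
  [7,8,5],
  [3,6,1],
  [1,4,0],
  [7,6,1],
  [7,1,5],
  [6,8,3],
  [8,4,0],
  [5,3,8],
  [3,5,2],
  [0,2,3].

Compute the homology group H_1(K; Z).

Fix the vertex order 0 < 1 < 2 < 3 < 4 < 5 < 6 < 7 < 8 and write every simplex with vertices in increasing order. Then dim K = 2 and the simplices of K are:

  0-simplices (9): [0], [1], [2], [3], [4], [5], [6], [7], [8]
  1-simplices (27): (27 of them)
  2-simplices (18): [0,1,3], [0,1,4], [0,2,3], [0,2,7], [0,4,8], [0,7,8], [1,3,6], [1,4,5], [1,5,7], [1,6,7], [2,3,5], [2,4,5], [2,4,6], [2,6,7], [3,5,8], [3,6,8], [4,6,8], [5,7,8]

Hence C_0 ≅ Z^9, C_1 ≅ Z^27, C_2 ≅ Z^18.

∂_1: C_1 → C_0 maps an edge to its endpoints' difference, ∂[p,q] = q − p. For instance
  ∂[1,7] = [7] − [1].
The resulting 9×27 matrix has rank 8, and its Smith normal form has invariant factors (1,1,1,1,1,1,1,1).

∂_2: C_2 → C_1 maps a triangle to the signed sum of its edges. For instance
  ∂[2,6,7] = [6,7] − [2,7] + [2,6],
  ∂[3,5,8] = [5,8] − [3,8] + [3,5].
This gives a 27×18 integer matrix of rank 17; reducing to Smith normal form yields diagonal entries (1,1,1,1,1,1,1,1,1,1,1,1,1,1,1,1,1).

Reading off H_k = ker ∂_k / im ∂_{k+1}:

  H_1: rank ker ∂_1 − rank ∂_2 = (27 − 8) − 17 = 2, and the invariant factors of ∂_2 are all 1, so H_1 ≅ Z^2.

H_1 ≅ Z^2.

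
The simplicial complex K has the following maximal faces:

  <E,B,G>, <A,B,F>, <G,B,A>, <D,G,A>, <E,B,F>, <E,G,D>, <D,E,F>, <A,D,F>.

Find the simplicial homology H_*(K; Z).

Take the total order A < B < D < E < F < G on the vertex set. Then K (dimension 2) consists of the simplices:

  0-simplices (6): A, B, D, E, F, G
  1-simplices (12): AB, AD, AF, AG, BE, BF, BG, DE, DF, DG, EF, EG
  2-simplices (8): ABF, ABG, ADF, ADG, BEF, BEG, DEF, DEG

giving chain groups C_0 ≅ Z^6, C_1 ≅ Z^12, C_2 ≅ Z^8.

Boundary ∂_1: C_1 → C_0 sends each edge [p,q] (with p < q) to q − p.
As a 6×12 matrix over Z this has rank 5, with invariant factors (1,1,1,1,1).

∂_2: C_2 → C_1 sends each 2-simplex [p,q,r] to [q,r] − [p,r] + [p,q]. For instance
  ∂ABF = BF − AF + AB,
  ∂ABG = BG − AG + AB.
As a 12×8 matrix over Z this has rank 7, with invariant factors (1,1,1,1,1,1,1).

From H_k ≅ ker(∂_k) / im(∂_{k+1}) we obtain:

  H_0: rank C_0 − rank ∂_1 = 6 − 5 = 1, and the invariant factors of ∂_1 are all 1, so H_0 = Z.
  H_1: rank ker ∂_1 − rank ∂_2 = (12 − 5) − 7 = 0, and the invariant factors of ∂_2 are all 1, so H_1 = 0.
  H_2: rank ker ∂_2 − rank ∂_3 = (8 − 7) − 0 = 1, and there is no ∂_3, so H_2 = Z.

(K is a triangulation of the 2-sphere S^2.)

H_0 = Z,  H_1 = 0,  H_2 = Z.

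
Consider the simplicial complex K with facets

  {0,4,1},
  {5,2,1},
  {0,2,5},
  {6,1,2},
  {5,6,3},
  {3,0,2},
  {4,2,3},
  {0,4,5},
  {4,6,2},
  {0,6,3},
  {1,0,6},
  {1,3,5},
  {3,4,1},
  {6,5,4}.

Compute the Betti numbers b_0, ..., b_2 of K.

K has 7 vertices, 21 edges, 14 triangles.
rank ∂_0 = 0, rank ∂_1 = 6 ⇒ b_0 = 7 − 0 − 6 = 1; all invariant factors of ∂_1 are 1 so no torsion. So H_0 ≅ Z.
rank ∂_1 = 6, rank ∂_2 = 13 ⇒ b_1 = 21 − 6 − 13 = 2; all invariant factors of ∂_2 are 1 so no torsion. So H_1 ≅ Z^2.
rank ∂_2 = 13, rank ∂_3 = 0 ⇒ b_2 = 14 − 13 − 0 = 1. So H_2 ≅ Z.

b_0 = 1, b_1 = 2, b_2 = 1.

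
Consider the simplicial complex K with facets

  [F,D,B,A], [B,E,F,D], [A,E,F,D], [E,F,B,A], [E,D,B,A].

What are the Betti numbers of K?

b_0 = 1, b_1 = 0, b_2 = 0, b_3 = 1.

Order the vertices as A < B < D < E < F. Listing each simplex with vertices in this order, K has dimension 3 with simplices:

  0-simplices (5): A, B, D, E, F
  1-simplices (10): AB, AD, AE, AF, BD, BE, BF, DE, DF, EF
  2-simplices (10): ABD, ABE, ABF, ADE, ADF, AEF, BDE, BDF, BEF, DEF
  3-simplices (5): ABDE, ABDF, ABEF, ADEF, BDEF

giving chain groups C_0 ≅ Z^5, C_1 ≅ Z^10, C_2 ≅ Z^10, C_3 ≅ Z^5.

Boundary ∂_1: C_1 → C_0 sends each edge [p,q] (with p < q) to q − p.
The 5×10 boundary matrix has rank 4 and Smith normal form diag(1,1,1,1).

∂_2: C_2 → C_1 maps a triangle to the signed sum of its edges. For instance
  ∂AEF = EF − AF + AE,
  ∂DEF = EF − DF + DE.
The resulting 10×10 matrix has rank 6, and its Smith normal form has invariant factors (1,1,1,1,1,1).

∂_3: C_3 → C_2 sends each 3-simplex σ to the alternating sum Σ_i (−1)^i (σ with its i-th vertex removed). For instance
  ∂ADEF = DEF − AEF + ADF − ADE,
  ∂ABEF = BEF − AEF + ABF − ABE.
This gives a 10×5 integer matrix of rank 4; reducing to Smith normal form yields diagonal entries (1,1,1,1).

Now H_k = ker ∂_k / im ∂_{k+1}, so:

  H_0: rank C_0 − rank ∂_1 = 5 − 4 = 1, and the invariant factors of ∂_1 are all 1, so H_0 = Z.
  H_1: rank ker ∂_1 − rank ∂_2 = (10 − 4) − 6 = 0, and the invariant factors of ∂_2 are all 1, so H_1 = 0.
  H_2: rank ker ∂_2 − rank ∂_3 = (10 − 6) − 4 = 0, and the invariant factors of ∂_3 are all 1, so H_2 = 0.
  H_3: rank ker ∂_3 − rank ∂_4 = (5 − 4) − 0 = 1, and there is no ∂_4, so H_3 = Z.

Hence the Betti numbers are b_0 = 1, b_1 = 0, b_2 = 0, b_3 = 1.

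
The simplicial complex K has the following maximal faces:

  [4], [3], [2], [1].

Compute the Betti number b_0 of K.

We work with the vertex ordering 1 < 2 < 3 < 4. The simplices of K, each written with vertices in increasing order, are:

  0-simplices (4): [1], [2], [3], [4]

so the chain groups are C_0 ≅ Z^4.

Now H_k = ker ∂_k / im ∂_{k+1}, so:

  H_0: rank C_0 − rank ∂_1 = 4 − 0 = 4, and there is no ∂_1, so H_0 = Z^4.

Hence the Betti numbers are b_0 = 4.

b_0 = 4.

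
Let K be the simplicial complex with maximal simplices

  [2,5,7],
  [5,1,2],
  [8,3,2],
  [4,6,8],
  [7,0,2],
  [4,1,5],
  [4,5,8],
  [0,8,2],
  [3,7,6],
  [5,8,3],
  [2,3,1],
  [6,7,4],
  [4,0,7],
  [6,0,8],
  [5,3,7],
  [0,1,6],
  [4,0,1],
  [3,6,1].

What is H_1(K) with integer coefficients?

H_1 = Z ⊕ Z/2Z.

Order the vertices as 0 < 1 < 2 < 3 < 4 < 5 < 6 < 7 < 8. Listing each simplex with vertices in this order, K has dimension 2 with simplices:

  0-simplices (9): [0], [1], [2], [3], [4], [5], [6], [7], [8]
  1-simplices (27): (27 of them)
  2-simplices (18): [0,1,4], [0,1,6], [0,2,7], [0,2,8], [0,4,7], [0,6,8], [1,2,3], [1,2,5], [1,3,6], [1,4,5], [2,3,8], [2,5,7], [3,5,7], [3,5,8], [3,6,7], [4,5,8], [4,6,7], [4,6,8]

so the chain groups are C_0 ≅ Z^9, C_1 ≅ Z^27, C_2 ≅ Z^18.

The boundary map ∂_1: C_1 → C_0 maps an edge to its endpoints' difference, ∂[p,q] = q − p. For instance
  ∂[4,5] = [5] − [4].
As a 9×27 matrix over Z this has rank 8, with invariant factors (1,1,1,1,1,1,1,1).

Boundary ∂_2: C_2 → C_1 acts by ∂[p,q,r] = [q,r] − [p,r] + [p,q]. For instance
  ∂[0,1,6] = [1,6] − [0,6] + [0,1],
  ∂[2,5,7] = [5,7] − [2,7] + [2,5].
This gives a 27×18 integer matrix of rank 18; reducing to Smith normal form yields diagonal entries (1,1,1,1,1,1,1,1,1,1,1,1,1,1,1,1,1,2).

Reading off H_k = ker ∂_k / im ∂_{k+1}:

  H_1: rank ker ∂_1 − rank ∂_2 = (27 − 8) − 18 = 1, and ∂_2 has invariant factor 2 > 1, so H_1 ≅ Z ⊕ Z/2Z.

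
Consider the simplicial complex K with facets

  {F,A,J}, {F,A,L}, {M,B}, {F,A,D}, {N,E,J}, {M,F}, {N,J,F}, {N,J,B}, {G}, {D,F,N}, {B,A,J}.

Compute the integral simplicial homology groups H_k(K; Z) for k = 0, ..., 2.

Order the vertices as A < B < D < E < F < G < J < L < M < N. Listing each simplex with vertices in this order, K has dimension 2 with simplices:

  0-simplices (10): A, B, D, E, F, G, J, L, M, N
  1-simplices (17): AB, AD, AF, AJ, AL, BJ, BM, BN, DF, DN, EJ, EN, FJ, FL, FM, FN, JN
  2-simplices (8): ABJ, ADF, AFJ, AFL, BJN, DFN, EJN, FJN

Hence C_0 ≅ Z^10, C_1 ≅ Z^17, C_2 ≅ Z^8.

The boundary map ∂_1: C_1 → C_0 sends each edge [p,q] (with p < q) to q − p. For instance
  ∂AJ = J − A.
This gives a 10×17 integer matrix of rank 8; reducing to Smith normal form yields diagonal entries (1,1,1,1,1,1,1,1).

∂_2: C_2 → C_1 sends each 2-simplex [p,q,r] to [q,r] − [p,r] + [p,q]. For instance
  ∂ABJ = BJ − AJ + AB,
  ∂EJN = JN − EN + EJ.
As a 17×8 matrix over Z this has rank 8, with invariant factors (1,1,1,1,1,1,1,1).

Computing H_k = (kernel of ∂_k) / (image of ∂_{k+1}):

  H_0: rank C_0 − rank ∂_1 = 10 − 8 = 2, and the invariant factors of ∂_1 are all 1, so H_0 = Z^2.
  H_1: rank ker ∂_1 − rank ∂_2 = (17 − 8) − 8 = 1, and the invariant factors of ∂_2 are all 1, so H_1 = Z.
  H_2: rank ker ∂_2 − rank ∂_3 = (8 − 8) − 0 = 0, and there is no ∂_3, so H_2 = 0.

H_0 ≅ Z^2,  H_1 ≅ Z,  H_2 = 0.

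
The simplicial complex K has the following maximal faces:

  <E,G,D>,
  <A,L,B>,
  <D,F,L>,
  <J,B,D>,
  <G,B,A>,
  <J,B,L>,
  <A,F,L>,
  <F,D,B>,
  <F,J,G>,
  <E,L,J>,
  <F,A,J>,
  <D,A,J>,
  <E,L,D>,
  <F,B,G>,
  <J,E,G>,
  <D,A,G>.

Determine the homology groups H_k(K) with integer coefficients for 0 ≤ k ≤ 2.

H_0 = Z,  H_1 = Z^2,  H_2 = Z.

Take the total order A < B < D < E < F < G < J < L on the vertex set. Then K (dimension 2) consists of the simplices:

  0-simplices (8): A, B, D, E, F, G, J, L
  1-simplices (24): AB, AD, AF, AG, AJ, AL, BD, BF, BG, BJ, BL, DE, DF, DG, DJ, DL, EG, EJ, EL, FG, FJ, FL, GJ, JL
  2-simplices (16): ABG, ABL, ADG, ADJ, AFJ, AFL, BDF, BDJ, BFG, BJL, DEG, DEL, DFL, EGJ, EJL, FGJ

so the chain groups are C_0 ≅ Z^8, C_1 ≅ Z^24, C_2 ≅ Z^16.

∂_1: C_1 → C_0 is given by ∂[p,q] = [q] − [p]. For instance
  ∂AL = L − A.
As a 8×24 matrix over Z this has rank 7, with invariant factors (1,1,1,1,1,1,1).

Boundary ∂_2: C_2 → C_1 acts by ∂[p,q,r] = [q,r] − [p,r] + [p,q]. For instance
  ∂ADG = DG − AG + AD,
  ∂BDF = DF − BF + BD.
This gives a 24×16 integer matrix of rank 15; reducing to Smith normal form yields diagonal entries (1,1,1,1,1,1,1,1,1,1,1,1,1,1,1).

From H_k ≅ ker(∂_k) / im(∂_{k+1}) we obtain:

  H_0: rank C_0 − rank ∂_1 = 8 − 7 = 1, and the invariant factors of ∂_1 are all 1, so H_0 ≅ Z.
  H_1: rank ker ∂_1 − rank ∂_2 = (24 − 7) − 15 = 2, and the invariant factors of ∂_2 are all 1, so H_1 ≅ Z^2.
  H_2: rank ker ∂_2 − rank ∂_3 = (16 − 15) − 0 = 1, and there is no ∂_3, so H_2 ≅ Z.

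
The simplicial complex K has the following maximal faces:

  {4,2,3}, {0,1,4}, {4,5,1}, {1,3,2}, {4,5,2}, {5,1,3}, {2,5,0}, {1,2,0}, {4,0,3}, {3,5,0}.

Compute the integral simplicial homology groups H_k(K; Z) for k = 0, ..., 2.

H_0 ≅ Z,  H_1 ≅ Z_2,  H_2 = 0.

Take the total order 0 < 1 < 2 < 3 < 4 < 5 on the vertex set. Then K (dimension 2) consists of the simplices:

  0-simplices (6): [0], [1], [2], [3], [4], [5]
  1-simplices (15): [0,1], [0,2], [0,3], [0,4], [0,5], [1,2], [1,3], [1,4], [1,5], [2,3], [2,4], [2,5], [3,4], [3,5], [4,5]
  2-simplices (10): [0,1,2], [0,1,4], [0,2,5], [0,3,4], [0,3,5], [1,2,3], [1,3,5], [1,4,5], [2,3,4], [2,4,5]

giving chain groups C_0 ≅ Z^6, C_1 ≅ Z^15, C_2 ≅ Z^10.

Boundary ∂_1: C_1 → C_0 maps an edge to its endpoints' difference, ∂[p,q] = q − p. For instance
  ∂[2,5] = [5] − [2].
The resulting 6×15 matrix has rank 5, and its Smith normal form has invariant factors (1,1,1,1,1).

∂_2: C_2 → C_1 maps a triangle to the signed sum of its edges. For instance
  ∂[1,3,5] = [3,5] − [1,5] + [1,3],
  ∂[2,4,5] = [4,5] − [2,5] + [2,4].
As a 15×10 matrix over Z this has rank 10, with invariant factors (1,1,1,1,1,1,1,1,1,2).

From H_k ≅ ker(∂_k) / im(∂_{k+1}) we obtain:

  H_0: rank C_0 − rank ∂_1 = 6 − 5 = 1, and the invariant factors of ∂_1 are all 1, so H_0 ≅ Z.
  H_1: rank ker ∂_1 − rank ∂_2 = (15 − 5) − 10 = 0, and ∂_2 has invariant factor 2 > 1, so H_1 ≅ Z_2.
  H_2: rank ker ∂_2 − rank ∂_3 = (10 − 10) − 0 = 0, and there is no ∂_3, so H_2 ≅ 0.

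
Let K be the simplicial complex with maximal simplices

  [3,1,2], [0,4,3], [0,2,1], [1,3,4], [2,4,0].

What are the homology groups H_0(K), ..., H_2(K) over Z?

H_0 ≅ Z,  H_1 ≅ Z,  H_2 = 0.

Order the vertices as 0 < 1 < 2 < 3 < 4. Listing each simplex with vertices in this order, K has dimension 2 with simplices:

  0-simplices (5): [0], [1], [2], [3], [4]
  1-simplices (10): [0,1], [0,2], [0,3], [0,4], [1,2], [1,3], [1,4], [2,3], [2,4], [3,4]
  2-simplices (5): [0,1,2], [0,2,4], [0,3,4], [1,2,3], [1,3,4]

Hence C_0 ≅ Z^5, C_1 ≅ Z^10, C_2 ≅ Z^5.

∂_1: C_1 → C_0 sends each edge [p,q] (with p < q) to q − p.
This gives a 5×10 integer matrix of rank 4; reducing to Smith normal form yields diagonal entries (1,1,1,1).

The boundary map ∂_2: C_2 → C_1 sends each 2-simplex [p,q,r] to [q,r] − [p,r] + [p,q]. For instance
  ∂[0,1,2] = [1,2] − [0,2] + [0,1],
  ∂[1,3,4] = [3,4] − [1,4] + [1,3].
The resulting 10×5 matrix has rank 5, and its Smith normal form has invariant factors (1,1,1,1,1).

From H_k ≅ ker(∂_k) / im(∂_{k+1}) we obtain:

  H_0: rank C_0 − rank ∂_1 = 5 − 4 = 1, and the invariant factors of ∂_1 are all 1, so H_0 ≅ Z.
  H_1: rank ker ∂_1 − rank ∂_2 = (10 − 4) − 5 = 1, and the invariant factors of ∂_2 are all 1, so H_1 ≅ Z.
  H_2: rank ker ∂_2 − rank ∂_3 = (5 − 5) − 0 = 0, and there is no ∂_3, so H_2 ≅ 0.

As a check, the Euler characteristic is 5 − 10 + 5 = 0, which agrees with 1 − 1 + 0 = 0.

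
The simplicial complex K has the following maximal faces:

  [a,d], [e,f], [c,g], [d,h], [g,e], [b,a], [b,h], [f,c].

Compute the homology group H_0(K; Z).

Fix the vertex order a < b < c < d < e < f < g < h and write every simplex with vertices in increasing order. Then dim K = 1 and the simplices of K are:

  0-simplices (8): a, b, c, d, e, f, g, h
  1-simplices (8): ab, ad, bh, cf, cg, dh, ef, eg

giving chain groups C_0 ≅ Z^8, C_1 ≅ Z^8.

The boundary map ∂_1: C_1 → C_0 sends each edge [p,q] (with p < q) to q − p. For instance
  ∂eg = g − e.
This gives a 8×8 integer matrix of rank 6; reducing to Smith normal form yields diagonal entries (1,1,1,1,1,1).

From H_k ≅ ker(∂_k) / im(∂_{k+1}) we obtain:

  H_0: rank C_0 − rank ∂_1 = 8 − 6 = 2, and the invariant factors of ∂_1 are all 1, so H_0 = Z^2.

(K is a triangulation of the disjoint union of the circle S^1 and the circle S^1.)

H_0 = Z^2.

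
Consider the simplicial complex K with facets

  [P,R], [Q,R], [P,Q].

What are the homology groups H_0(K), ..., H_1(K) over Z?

Take the total order P < Q < R on the vertex set. Then K (dimension 1) consists of the simplices:

  0-simplices (3): P, Q, R
  1-simplices (3): PQ, PR, QR

so the chain groups are C_0 ≅ Z^3, C_1 ≅ Z^3.

The boundary map ∂_1: C_1 → C_0 is given by ∂[p,q] = [q] − [p].
As a 3×3 matrix over Z this has rank 2, with invariant factors (1,1).

Computing H_k = (kernel of ∂_k) / (image of ∂_{k+1}):

  H_0: rank C_0 − rank ∂_1 = 3 − 2 = 1, and the invariant factors of ∂_1 are all 1, so H_0 = Z.
  H_1: rank ker ∂_1 − rank ∂_2 = (3 − 2) − 0 = 1, and there is no ∂_2, so H_1 = Z.

As a check, the Euler characteristic is 3 − 3 = 0, which agrees with 1 − 1 = 0.

H_0 ≅ Z,  H_1 ≅ Z.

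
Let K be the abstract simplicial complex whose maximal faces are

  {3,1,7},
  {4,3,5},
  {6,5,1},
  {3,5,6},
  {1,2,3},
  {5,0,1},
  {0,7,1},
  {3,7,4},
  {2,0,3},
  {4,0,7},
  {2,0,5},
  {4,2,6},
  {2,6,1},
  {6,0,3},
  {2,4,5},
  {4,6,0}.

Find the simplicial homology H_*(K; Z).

We work with the vertex ordering 0 < 1 < 2 < 3 < 4 < 5 < 6 < 7. The simplices of K, each written with vertices in increasing order, are:

  0-simplices (8): [0], [1], [2], [3], [4], [5], [6], [7]
  1-simplices (24): (24 of them)
  2-simplices (16): [0,1,5], [0,1,7], [0,2,3], [0,2,5], [0,3,6], [0,4,6], [0,4,7], [1,2,3], [1,2,6], [1,3,7], [1,5,6], [2,4,5], [2,4,6], [3,4,5], [3,4,7], [3,5,6]

so the chain groups are C_0 ≅ Z^8, C_1 ≅ Z^24, C_2 ≅ Z^16.

The boundary map ∂_1: C_1 → C_0 sends each edge [p,q] (with p < q) to q − p. For instance
  ∂[5,6] = [6] − [5].
The resulting 8×24 matrix has rank 7, and its Smith normal form has invariant factors (1,1,1,1,1,1,1).

∂_2: C_2 → C_1 sends each 2-simplex [p,q,r] to [q,r] − [p,r] + [p,q]. For instance
  ∂[0,1,5] = [1,5] − [0,5] + [0,1],
  ∂[1,2,3] = [2,3] − [1,3] + [1,2].
The resulting 24×16 matrix has rank 15, and its Smith normal form has invariant factors (1,1,1,1,1,1,1,1,1,1,1,1,1,1,1).

Computing H_k = (kernel of ∂_k) / (image of ∂_{k+1}):

  H_0: rank C_0 − rank ∂_1 = 8 − 7 = 1, and the invariant factors of ∂_1 are all 1, so H_0 = Z.
  H_1: rank ker ∂_1 − rank ∂_2 = (24 − 7) − 15 = 2, and the invariant factors of ∂_2 are all 1, so H_1 = Z^2.
  H_2: rank ker ∂_2 − rank ∂_3 = (16 − 15) − 0 = 1, and there is no ∂_3, so H_2 = Z.

As a check, the Euler characteristic is 8 − 24 + 16 = 0, which agrees with 1 − 2 + 1 = 0.
(K is a triangulation of the torus T^2.)

H_0 ≅ Z,  H_1 ≅ Z^2,  H_2 ≅ Z.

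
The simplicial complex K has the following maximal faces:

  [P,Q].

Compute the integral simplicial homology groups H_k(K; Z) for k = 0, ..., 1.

We work with the vertex ordering P < Q. The simplices of K, each written with vertices in increasing order, are:

  0-simplices (2): P, Q
  1-simplices (1): PQ

so the chain groups are C_0 ≅ Z^2, C_1 ≅ Z^1.

Boundary ∂_1: C_1 → C_0 maps an edge to its endpoints' difference, ∂[p,q] = q − p. For instance
  ∂PQ = Q − P.
As a 2×1 matrix over Z this has rank 1, with invariant factors (1).

Computing H_k = (kernel of ∂_k) / (image of ∂_{k+1}):

  H_0: rank C_0 − rank ∂_1 = 2 − 1 = 1, and the invariant factors of ∂_1 are all 1, so H_0 ≅ Z.
  H_1: rank ker ∂_1 − rank ∂_2 = (1 − 1) − 0 = 0, and there is no ∂_2, so H_1 ≅ 0.

As a check, the Euler characteristic is 2 − 1 = 1, which agrees with 1 − 0 = 1.
(K is a triangulation of the 1-simplex.)

H_0 ≅ Z,  H_1 = 0.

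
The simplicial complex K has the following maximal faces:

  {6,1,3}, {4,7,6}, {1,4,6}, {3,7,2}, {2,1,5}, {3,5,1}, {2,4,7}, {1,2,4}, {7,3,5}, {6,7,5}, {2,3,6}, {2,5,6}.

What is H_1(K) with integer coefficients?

H_1 = Z/2.

Order the vertices as 1 < 2 < 3 < 4 < 5 < 6 < 7. Listing each simplex with vertices in this order, K has dimension 2 with simplices:

  0-simplices (7): [1], [2], [3], [4], [5], [6], [7]
  1-simplices (18): [1,2], [1,3], [1,4], [1,5], [1,6], [2,3], [2,4], [2,5], [2,6], [2,7], [3,5], [3,6], [3,7], [4,6], [4,7], [5,6], [5,7], [6,7]
  2-simplices (12): [1,2,4], [1,2,5], [1,3,5], [1,3,6], [1,4,6], [2,3,6], [2,3,7], [2,4,7], [2,5,6], [3,5,7], [4,6,7], [5,6,7]

Hence C_0 ≅ Z^7, C_1 ≅ Z^18, C_2 ≅ Z^12.

Boundary ∂_1: C_1 → C_0 maps an edge to its endpoints' difference, ∂[p,q] = q − p. For instance
  ∂[2,5] = [5] − [2].
As a 7×18 matrix over Z this has rank 6, with invariant factors (1,1,1,1,1,1).

Boundary ∂_2: C_2 → C_1 maps a triangle to the signed sum of its edges. For instance
  ∂[5,6,7] = [6,7] − [5,7] + [5,6],
  ∂[3,5,7] = [5,7] − [3,7] + [3,5].
This gives a 18×12 integer matrix of rank 12; reducing to Smith normal form yields diagonal entries (1,1,1,1,1,1,1,1,1,1,1,2).

Computing H_k = (kernel of ∂_k) / (image of ∂_{k+1}):

  H_1: rank ker ∂_1 − rank ∂_2 = (18 − 6) − 12 = 0, and ∂_2 has invariant factor 2 > 1, so H_1 ≅ Z/2.

(K is a triangulation of the real projective plane RP^2.)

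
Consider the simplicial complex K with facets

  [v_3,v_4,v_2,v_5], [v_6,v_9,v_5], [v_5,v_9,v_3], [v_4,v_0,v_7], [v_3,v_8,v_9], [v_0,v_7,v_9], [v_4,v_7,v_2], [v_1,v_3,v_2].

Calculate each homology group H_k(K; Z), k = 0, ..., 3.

H_0 ≅ Z,  H_1 ≅ Z,  H_2 = 0,  H_3 = 0.

Fix the vertex order v_0 < v_1 < v_2 < v_3 < v_4 < v_5 < v_6 < v_7 < v_8 < v_9 and write every simplex with vertices in increasing order. Then dim K = 3 and the simplices of K are:

  0-simplices (10): [v_0], [v_1], [v_2], [v_3], [v_4], [v_5], [v_6], [v_7], [v_8], [v_9]
  1-simplices (20): (20 of them)
  2-simplices (11): (11 of them)
  3-simplices (1): [v_2,v_3,v_4,v_5]

Hence C_0 ≅ Z^10, C_1 ≅ Z^20, C_2 ≅ Z^11, C_3 ≅ Z^1.

Boundary ∂_1: C_1 → C_0 sends each edge [p,q] (with p < q) to q − p.
The 10×20 boundary matrix has rank 9 and Smith normal form diag(1,1,1,1,1,1,1,1,1).

∂_2: C_2 → C_1 acts by ∂[p,q,r] = [q,r] − [p,r] + [p,q]. For instance
  ∂[v_0,v_4,v_7] = [v_4,v_7] − [v_0,v_7] + [v_0,v_4],
  ∂[v_2,v_3,v_5] = [v_3,v_5] − [v_2,v_5] + [v_2,v_3].
This gives a 20×11 integer matrix of rank 10; reducing to Smith normal form yields diagonal entries (1,1,1,1,1,1,1,1,1,1).

Boundary ∂_3: C_3 → C_2 sends each 3-simplex σ to the alternating sum Σ_i (−1)^i (σ with its i-th vertex removed). For instance
  ∂[v_2,v_3,v_4,v_5] = [v_3,v_4,v_5] − [v_2,v_4,v_5] + [v_2,v_3,v_5] − [v_2,v_3,v_4].
As a 11×1 matrix over Z this has rank 1, with invariant factors (1).

Computing H_k = (kernel of ∂_k) / (image of ∂_{k+1}):

  H_0: rank C_0 − rank ∂_1 = 10 − 9 = 1, and the invariant factors of ∂_1 are all 1, so H_0 ≅ Z.
  H_1: rank ker ∂_1 − rank ∂_2 = (20 − 9) − 10 = 1, and the invariant factors of ∂_2 are all 1, so H_1 ≅ Z.
  H_2: rank ker ∂_2 − rank ∂_3 = (11 − 10) − 1 = 0, and the invariant factors of ∂_3 are all 1, so H_2 ≅ 0.
  H_3: rank ker ∂_3 − rank ∂_4 = (1 − 1) − 0 = 0, and there is no ∂_4, so H_3 ≅ 0.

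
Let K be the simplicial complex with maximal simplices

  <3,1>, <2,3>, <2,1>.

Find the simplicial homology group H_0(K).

H_0 ≅ Z.

Order the vertices as 1 < 2 < 3. Listing each simplex with vertices in this order, K has dimension 1 with simplices:

  0-simplices (3): [1], [2], [3]
  1-simplices (3): [1,2], [1,3], [2,3]

giving chain groups C_0 ≅ Z^3, C_1 ≅ Z^3.

∂_1: C_1 → C_0 sends each edge [p,q] (with p < q) to q − p. For instance
  ∂[1,3] = [3] − [1].
As a 3×3 matrix over Z this has rank 2, with invariant factors (1,1).

Reading off H_k = ker ∂_k / im ∂_{k+1}:

  H_0: rank C_0 − rank ∂_1 = 3 − 2 = 1, and the invariant factors of ∂_1 are all 1, so H_0 = Z.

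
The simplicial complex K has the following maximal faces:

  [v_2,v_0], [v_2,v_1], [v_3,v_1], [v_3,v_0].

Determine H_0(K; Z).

We work with the vertex ordering v_0 < v_1 < v_2 < v_3. The simplices of K, each written with vertices in increasing order, are:

  0-simplices (4): [v_0], [v_1], [v_2], [v_3]
  1-simplices (4): [v_0,v_2], [v_0,v_3], [v_1,v_2], [v_1,v_3]

so the chain groups are C_0 ≅ Z^4, C_1 ≅ Z^4.

The boundary map ∂_1: C_1 → C_0 maps an edge to its endpoints' difference, ∂[p,q] = q − p. For instance
  ∂[v_1,v_3] = [v_3] − [v_1].
As a 4×4 matrix over Z this has rank 3, with invariant factors (1,1,1).

Reading off H_k = ker ∂_k / im ∂_{k+1}:

  H_0: rank C_0 − rank ∂_1 = 4 − 3 = 1, and the invariant factors of ∂_1 are all 1, so H_0 ≅ Z.

(K is a triangulation of the circle S^1.)

H_0 = Z.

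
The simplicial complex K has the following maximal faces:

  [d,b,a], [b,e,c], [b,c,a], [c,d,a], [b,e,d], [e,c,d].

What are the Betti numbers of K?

Fix the vertex order a < b < c < d < e and write every simplex with vertices in increasing order. Then dim K = 2 and the simplices of K are:

  0-simplices (5): a, b, c, d, e
  1-simplices (9): ab, ac, ad, bc, bd, be, cd, ce, de
  2-simplices (6): abc, abd, acd, bce, bde, cde

giving chain groups C_0 ≅ Z^5, C_1 ≅ Z^9, C_2 ≅ Z^6.

∂_1: C_1 → C_0 sends each edge [p,q] (with p < q) to q − p. For instance
  ∂de = e − d.
The resulting 5×9 matrix has rank 4, and its Smith normal form has invariant factors (1,1,1,1).

∂_2: C_2 → C_1 sends each 2-simplex [p,q,r] to [q,r] − [p,r] + [p,q]. For instance
  ∂bde = de − be + bd,
  ∂acd = cd − ad + ac.
This gives a 9×6 integer matrix of rank 5; reducing to Smith normal form yields diagonal entries (1,1,1,1,1).

From H_k ≅ ker(∂_k) / im(∂_{k+1}) we obtain:

  H_0: rank C_0 − rank ∂_1 = 5 − 4 = 1, and the invariant factors of ∂_1 are all 1, so H_0 ≅ Z.
  H_1: rank ker ∂_1 − rank ∂_2 = (9 − 4) − 5 = 0, and the invariant factors of ∂_2 are all 1, so H_1 ≅ 0.
  H_2: rank ker ∂_2 − rank ∂_3 = (6 − 5) − 0 = 1, and there is no ∂_3, so H_2 ≅ Z.

Hence the Betti numbers are b_0 = 1, b_1 = 0, b_2 = 1.

b_0 = 1, b_1 = 0, b_2 = 1.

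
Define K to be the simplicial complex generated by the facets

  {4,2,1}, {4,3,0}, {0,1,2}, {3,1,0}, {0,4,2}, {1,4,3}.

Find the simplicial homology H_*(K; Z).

H_0 ≅ Z,  H_1 = 0,  H_2 ≅ Z.

K has 5 vertices, 9 edges, 6 triangles.
rank ∂_0 = 0, rank ∂_1 = 4 ⇒ b_0 = 5 − 0 − 4 = 1; all invariant factors of ∂_1 are 1 so no torsion. So H_0 ≅ Z.
rank ∂_1 = 4, rank ∂_2 = 5 ⇒ b_1 = 9 − 4 − 5 = 0; all invariant factors of ∂_2 are 1 so no torsion. So H_1 ≅ 0.
rank ∂_2 = 5, rank ∂_3 = 0 ⇒ b_2 = 6 − 5 − 0 = 1. So H_2 ≅ Z.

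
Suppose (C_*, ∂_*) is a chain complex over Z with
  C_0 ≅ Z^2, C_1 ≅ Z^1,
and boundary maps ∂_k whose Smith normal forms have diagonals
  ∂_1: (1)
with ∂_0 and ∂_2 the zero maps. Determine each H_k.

H_0: b_0 = 2 − 0 − 1 = 1; torsion from ∂_1 factors > 1: none. So H_0 = Z.
H_1: b_1 = 1 − 1 − 0 = 0; torsion from ∂_2 factors > 1: none. So H_1 = 0.

H_0 = Z,  H_1 = 0.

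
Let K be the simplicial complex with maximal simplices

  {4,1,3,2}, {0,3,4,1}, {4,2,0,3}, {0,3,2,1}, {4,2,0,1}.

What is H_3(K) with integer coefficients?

H_3 ≅ Z.

Order the vertices as 0 < 1 < 2 < 3 < 4. Listing each simplex with vertices in this order, K has dimension 3 with simplices:

  0-simplices (5): [0], [1], [2], [3], [4]
  1-simplices (10): [0,1], [0,2], [0,3], [0,4], [1,2], [1,3], [1,4], [2,3], [2,4], [3,4]
  2-simplices (10): [0,1,2], [0,1,3], [0,1,4], [0,2,3], [0,2,4], [0,3,4], [1,2,3], [1,2,4], [1,3,4], [2,3,4]
  3-simplices (5): [0,1,2,3], [0,1,2,4], [0,1,3,4], [0,2,3,4], [1,2,3,4]

giving chain groups C_0 ≅ Z^5, C_1 ≅ Z^10, C_2 ≅ Z^10, C_3 ≅ Z^5.

∂_1: C_1 → C_0 sends each edge [p,q] (with p < q) to q − p. For instance
  ∂[0,1] = [1] − [0].
The resulting 5×10 matrix has rank 4, and its Smith normal form has invariant factors (1,1,1,1).

∂_2: C_2 → C_1 maps a triangle to the signed sum of its edges. For instance
  ∂[1,2,3] = [2,3] − [1,3] + [1,2],
  ∂[2,3,4] = [3,4] − [2,4] + [2,3].
The 10×10 boundary matrix has rank 6 and Smith normal form diag(1,1,1,1,1,1).

Boundary ∂_3: C_3 → C_2 sends each 3-simplex σ to the alternating sum Σ_i (−1)^i (σ with its i-th vertex removed). For instance
  ∂[0,2,3,4] = [2,3,4] − [0,3,4] + [0,2,4] − [0,2,3],
  ∂[1,2,3,4] = [2,3,4] − [1,3,4] + [1,2,4] − [1,2,3].
The 10×5 boundary matrix has rank 4 and Smith normal form diag(1,1,1,1).

Now H_k = ker ∂_k / im ∂_{k+1}, so:

  H_3: rank ker ∂_3 − rank ∂_4 = (5 − 4) − 0 = 1, and there is no ∂_4, so H_3 ≅ Z.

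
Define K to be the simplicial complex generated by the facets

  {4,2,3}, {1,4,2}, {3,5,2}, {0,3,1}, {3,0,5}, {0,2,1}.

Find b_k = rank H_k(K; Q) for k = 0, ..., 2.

b_0 = 1, b_1 = 1, b_2 = 0.

We work with the vertex ordering 0 < 1 < 2 < 3 < 4 < 5. The simplices of K, each written with vertices in increasing order, are:

  0-simplices (6): [0], [1], [2], [3], [4], [5]
  1-simplices (12): [0,1], [0,2], [0,3], [0,5], [1,2], [1,3], [1,4], [2,3], [2,4], [2,5], [3,4], [3,5]
  2-simplices (6): [0,1,2], [0,1,3], [0,3,5], [1,2,4], [2,3,4], [2,3,5]

giving chain groups C_0 ≅ Z^6, C_1 ≅ Z^12, C_2 ≅ Z^6.

Boundary ∂_1: C_1 → C_0 sends each edge [p,q] (with p < q) to q − p. For instance
  ∂[1,2] = [2] − [1].
As a 6×12 matrix over Z this has rank 5, with invariant factors (1,1,1,1,1).

Boundary ∂_2: C_2 → C_1 maps a triangle to the signed sum of its edges. For instance
  ∂[0,3,5] = [3,5] − [0,5] + [0,3],
  ∂[1,2,4] = [2,4] − [1,4] + [1,2].
As a 12×6 matrix over Z this has rank 6, with invariant factors (1,1,1,1,1,1).

From H_k ≅ ker(∂_k) / im(∂_{k+1}) we obtain:

  H_0: rank C_0 − rank ∂_1 = 6 − 5 = 1, and the invariant factors of ∂_1 are all 1, so H_0 = Z.
  H_1: rank ker ∂_1 − rank ∂_2 = (12 − 5) − 6 = 1, and the invariant factors of ∂_2 are all 1, so H_1 = Z.
  H_2: rank ker ∂_2 − rank ∂_3 = (6 − 6) − 0 = 0, and there is no ∂_3, so H_2 = 0.

Hence the Betti numbers are b_0 = 1, b_1 = 1, b_2 = 0.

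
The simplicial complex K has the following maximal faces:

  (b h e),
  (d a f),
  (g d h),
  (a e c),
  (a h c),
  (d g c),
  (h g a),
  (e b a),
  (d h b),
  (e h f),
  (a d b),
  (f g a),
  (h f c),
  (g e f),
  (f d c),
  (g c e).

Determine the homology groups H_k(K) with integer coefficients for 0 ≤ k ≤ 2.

H_0 ≅ Z,  H_1 ≅ Z^2,  H_2 ≅ Z.

Take the total order a < b < c < d < e < f < g < h on the vertex set. Then K (dimension 2) consists of the simplices:

  0-simplices (8): a, b, c, d, e, f, g, h
  1-simplices (24): ab, ac, ad, ae, af, ag, ah, bd, be, bh, cd, ce, cf, cg, ch, df, dg, dh, ef, eg, eh, fg, fh, gh
  2-simplices (16): abd, abe, ace, ach, adf, afg, agh, bdh, beh, cdf, cdg, ceg, cfh, dgh, efg, efh

giving chain groups C_0 ≅ Z^8, C_1 ≅ Z^24, C_2 ≅ Z^16.

Boundary ∂_1: C_1 → C_0 maps an edge to its endpoints' difference, ∂[p,q] = q − p. For instance
  ∂bd = d − b.
The 8×24 boundary matrix has rank 7 and Smith normal form diag(1,1,1,1,1,1,1).

Boundary ∂_2: C_2 → C_1 sends each 2-simplex [p,q,r] to [q,r] − [p,r] + [p,q]. For instance
  ∂ceg = eg − cg + ce,
  ∂dgh = gh − dh + dg.
The 24×16 boundary matrix has rank 15 and Smith normal form diag(1,1,1,1,1,1,1,1,1,1,1,1,1,1,1).

Computing H_k = (kernel of ∂_k) / (image of ∂_{k+1}):

  H_0: rank C_0 − rank ∂_1 = 8 − 7 = 1, and the invariant factors of ∂_1 are all 1, so H_0 ≅ Z.
  H_1: rank ker ∂_1 − rank ∂_2 = (24 − 7) − 15 = 2, and the invariant factors of ∂_2 are all 1, so H_1 ≅ Z^2.
  H_2: rank ker ∂_2 − rank ∂_3 = (16 − 15) − 0 = 1, and there is no ∂_3, so H_2 ≅ Z.

As a check, the Euler characteristic is 8 − 24 + 16 = 0, which agrees with 1 − 2 + 1 = 0.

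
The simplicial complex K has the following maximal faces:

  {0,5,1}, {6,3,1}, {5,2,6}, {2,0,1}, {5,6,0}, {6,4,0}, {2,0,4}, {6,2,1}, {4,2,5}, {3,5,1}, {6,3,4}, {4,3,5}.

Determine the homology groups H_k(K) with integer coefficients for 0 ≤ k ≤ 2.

H_0 = Z,  H_1 = Z/2Z,  H_2 = 0.

Order the vertices as 0 < 1 < 2 < 3 < 4 < 5 < 6. Listing each simplex with vertices in this order, K has dimension 2 with simplices:

  0-simplices (7): [0], [1], [2], [3], [4], [5], [6]
  1-simplices (18): [0,1], [0,2], [0,4], [0,5], [0,6], [1,2], [1,3], [1,5], [1,6], [2,4], [2,5], [2,6], [3,4], [3,5], [3,6], [4,5], [4,6], [5,6]
  2-simplices (12): [0,1,2], [0,1,5], [0,2,4], [0,4,6], [0,5,6], [1,2,6], [1,3,5], [1,3,6], [2,4,5], [2,5,6], [3,4,5], [3,4,6]

giving chain groups C_0 ≅ Z^7, C_1 ≅ Z^18, C_2 ≅ Z^12.

The boundary map ∂_1: C_1 → C_0 is given by ∂[p,q] = [q] − [p]. For instance
  ∂[3,5] = [5] − [3].
The resulting 7×18 matrix has rank 6, and its Smith normal form has invariant factors (1,1,1,1,1,1).

Boundary ∂_2: C_2 → C_1 maps a triangle to the signed sum of its edges. For instance
  ∂[0,1,5] = [1,5] − [0,5] + [0,1],
  ∂[3,4,6] = [4,6] − [3,6] + [3,4].
This gives a 18×12 integer matrix of rank 12; reducing to Smith normal form yields diagonal entries (1,1,1,1,1,1,1,1,1,1,1,2).

Computing H_k = (kernel of ∂_k) / (image of ∂_{k+1}):

  H_0: rank C_0 − rank ∂_1 = 7 − 6 = 1, and the invariant factors of ∂_1 are all 1, so H_0 = Z.
  H_1: rank ker ∂_1 − rank ∂_2 = (18 − 6) − 12 = 0, and ∂_2 has invariant factor 2 > 1, so H_1 = Z/2Z.
  H_2: rank ker ∂_2 − rank ∂_3 = (12 − 12) − 0 = 0, and there is no ∂_3, so H_2 = 0.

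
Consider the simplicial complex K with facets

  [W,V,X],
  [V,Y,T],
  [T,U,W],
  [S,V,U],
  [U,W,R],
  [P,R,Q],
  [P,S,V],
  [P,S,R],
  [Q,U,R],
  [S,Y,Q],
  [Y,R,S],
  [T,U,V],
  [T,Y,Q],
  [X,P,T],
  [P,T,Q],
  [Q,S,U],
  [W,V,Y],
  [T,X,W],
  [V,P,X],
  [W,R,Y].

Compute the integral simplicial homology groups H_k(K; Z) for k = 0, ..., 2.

H_0 ≅ Z,  H_1 ≅ Z ⊕ Z/2,  H_2 = 0.

Fix the vertex order P < Q < R < S < T < U < V < W < X < Y and write every simplex with vertices in increasing order. Then dim K = 2 and the simplices of K are:

  0-simplices (10): P, Q, R, S, T, U, V, W, X, Y
  1-simplices (30): PQ, PR, PS, PT, PV, PX, QR, QS, QT, QU, QY, RS, RU, RW, RY, SU, SV, SY, TU, TV, TW, TX, TY, UV, UW, VW, VX, VY, WX, WY
  2-simplices (20): PQR, PQT, PRS, PSV, PTX, PVX, QRU, QSU, QSY, QTY, RSY, RUW, RWY, SUV, TUV, TUW, TVY, TWX, VWX, VWY

so the chain groups are C_0 ≅ Z^10, C_1 ≅ Z^30, C_2 ≅ Z^20.

Boundary ∂_1: C_1 → C_0 is given by ∂[p,q] = [q] − [p].
This gives a 10×30 integer matrix of rank 9; reducing to Smith normal form yields diagonal entries (1,1,1,1,1,1,1,1,1).

The boundary map ∂_2: C_2 → C_1 sends each 2-simplex [p,q,r] to [q,r] − [p,r] + [p,q]. For instance
  ∂VWX = WX − VX + VW,
  ∂PRS = RS − PS + PR.
This gives a 30×20 integer matrix of rank 20; reducing to Smith normal form yields diagonal entries (1,1,1,1,1,1,1,1,1,1,1,1,1,1,1,1,1,1,1,2).

From H_k ≅ ker(∂_k) / im(∂_{k+1}) we obtain:

  H_0: rank C_0 − rank ∂_1 = 10 − 9 = 1, and the invariant factors of ∂_1 are all 1, so H_0 ≅ Z.
  H_1: rank ker ∂_1 − rank ∂_2 = (30 − 9) − 20 = 1, and ∂_2 has invariant factor 2 > 1, so H_1 ≅ Z ⊕ Z/2.
  H_2: rank ker ∂_2 − rank ∂_3 = (20 − 20) − 0 = 0, and there is no ∂_3, so H_2 ≅ 0.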